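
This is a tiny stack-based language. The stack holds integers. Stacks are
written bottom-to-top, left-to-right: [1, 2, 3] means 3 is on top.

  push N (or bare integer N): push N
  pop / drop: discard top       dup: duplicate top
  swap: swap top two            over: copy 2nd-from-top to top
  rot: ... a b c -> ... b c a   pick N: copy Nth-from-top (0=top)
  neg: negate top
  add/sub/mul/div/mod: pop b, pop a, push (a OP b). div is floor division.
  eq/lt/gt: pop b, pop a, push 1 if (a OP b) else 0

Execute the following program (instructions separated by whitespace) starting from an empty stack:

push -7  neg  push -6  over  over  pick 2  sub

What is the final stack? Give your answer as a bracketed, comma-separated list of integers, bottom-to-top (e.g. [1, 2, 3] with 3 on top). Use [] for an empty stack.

After 'push -7': [-7]
After 'neg': [7]
After 'push -6': [7, -6]
After 'over': [7, -6, 7]
After 'over': [7, -6, 7, -6]
After 'pick 2': [7, -6, 7, -6, -6]
After 'sub': [7, -6, 7, 0]

Answer: [7, -6, 7, 0]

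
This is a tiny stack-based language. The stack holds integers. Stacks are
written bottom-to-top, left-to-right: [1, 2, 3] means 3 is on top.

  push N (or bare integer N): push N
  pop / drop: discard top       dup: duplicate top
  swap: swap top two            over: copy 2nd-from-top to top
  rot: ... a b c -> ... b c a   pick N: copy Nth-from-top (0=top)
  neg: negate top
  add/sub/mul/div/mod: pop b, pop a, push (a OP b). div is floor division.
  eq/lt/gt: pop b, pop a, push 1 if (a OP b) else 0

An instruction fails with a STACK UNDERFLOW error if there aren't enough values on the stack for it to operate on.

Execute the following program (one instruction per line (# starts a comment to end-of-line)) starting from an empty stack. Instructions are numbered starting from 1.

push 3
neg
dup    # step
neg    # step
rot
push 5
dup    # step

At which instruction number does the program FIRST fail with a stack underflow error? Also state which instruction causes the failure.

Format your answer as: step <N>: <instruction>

Answer: step 5: rot

Derivation:
Step 1 ('push 3'): stack = [3], depth = 1
Step 2 ('neg'): stack = [-3], depth = 1
Step 3 ('dup'): stack = [-3, -3], depth = 2
Step 4 ('neg'): stack = [-3, 3], depth = 2
Step 5 ('rot'): needs 3 value(s) but depth is 2 — STACK UNDERFLOW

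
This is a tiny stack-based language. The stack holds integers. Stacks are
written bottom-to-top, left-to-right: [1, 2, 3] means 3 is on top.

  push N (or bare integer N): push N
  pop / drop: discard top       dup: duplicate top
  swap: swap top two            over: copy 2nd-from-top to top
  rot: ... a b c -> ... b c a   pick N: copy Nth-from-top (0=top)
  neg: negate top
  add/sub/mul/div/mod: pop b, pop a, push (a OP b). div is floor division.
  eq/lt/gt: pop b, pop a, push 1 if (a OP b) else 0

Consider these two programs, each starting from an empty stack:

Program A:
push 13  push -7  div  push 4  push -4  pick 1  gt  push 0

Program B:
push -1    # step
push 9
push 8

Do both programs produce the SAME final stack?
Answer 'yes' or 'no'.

Program A trace:
  After 'push 13': [13]
  After 'push -7': [13, -7]
  After 'div': [-2]
  After 'push 4': [-2, 4]
  After 'push -4': [-2, 4, -4]
  After 'pick 1': [-2, 4, -4, 4]
  After 'gt': [-2, 4, 0]
  After 'push 0': [-2, 4, 0, 0]
Program A final stack: [-2, 4, 0, 0]

Program B trace:
  After 'push -1': [-1]
  After 'push 9': [-1, 9]
  After 'push 8': [-1, 9, 8]
Program B final stack: [-1, 9, 8]
Same: no

Answer: no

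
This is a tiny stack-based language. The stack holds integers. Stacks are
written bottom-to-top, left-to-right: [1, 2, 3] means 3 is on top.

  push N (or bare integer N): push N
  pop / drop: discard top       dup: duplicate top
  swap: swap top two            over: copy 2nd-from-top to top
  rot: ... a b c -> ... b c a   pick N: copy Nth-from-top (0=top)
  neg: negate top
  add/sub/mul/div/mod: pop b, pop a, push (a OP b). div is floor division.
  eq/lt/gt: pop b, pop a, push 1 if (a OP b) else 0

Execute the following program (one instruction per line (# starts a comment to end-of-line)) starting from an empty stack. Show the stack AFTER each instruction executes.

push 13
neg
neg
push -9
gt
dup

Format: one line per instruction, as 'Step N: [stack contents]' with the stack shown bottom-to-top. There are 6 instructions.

Step 1: [13]
Step 2: [-13]
Step 3: [13]
Step 4: [13, -9]
Step 5: [1]
Step 6: [1, 1]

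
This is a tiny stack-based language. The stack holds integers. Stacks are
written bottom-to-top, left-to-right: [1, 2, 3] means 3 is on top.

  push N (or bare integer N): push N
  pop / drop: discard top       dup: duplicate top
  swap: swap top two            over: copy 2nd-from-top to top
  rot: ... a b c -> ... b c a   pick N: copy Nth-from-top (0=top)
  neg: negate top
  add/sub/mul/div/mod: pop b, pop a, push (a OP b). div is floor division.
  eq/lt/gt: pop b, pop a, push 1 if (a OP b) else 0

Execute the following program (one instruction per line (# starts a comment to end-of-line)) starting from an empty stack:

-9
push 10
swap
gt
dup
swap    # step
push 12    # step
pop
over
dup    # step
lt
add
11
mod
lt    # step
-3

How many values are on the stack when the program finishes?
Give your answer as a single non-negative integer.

Answer: 2

Derivation:
After 'push -9': stack = [-9] (depth 1)
After 'push 10': stack = [-9, 10] (depth 2)
After 'swap': stack = [10, -9] (depth 2)
After 'gt': stack = [1] (depth 1)
After 'dup': stack = [1, 1] (depth 2)
After 'swap': stack = [1, 1] (depth 2)
After 'push 12': stack = [1, 1, 12] (depth 3)
After 'pop': stack = [1, 1] (depth 2)
After 'over': stack = [1, 1, 1] (depth 3)
After 'dup': stack = [1, 1, 1, 1] (depth 4)
After 'lt': stack = [1, 1, 0] (depth 3)
After 'add': stack = [1, 1] (depth 2)
After 'push 11': stack = [1, 1, 11] (depth 3)
After 'mod': stack = [1, 1] (depth 2)
After 'lt': stack = [0] (depth 1)
After 'push -3': stack = [0, -3] (depth 2)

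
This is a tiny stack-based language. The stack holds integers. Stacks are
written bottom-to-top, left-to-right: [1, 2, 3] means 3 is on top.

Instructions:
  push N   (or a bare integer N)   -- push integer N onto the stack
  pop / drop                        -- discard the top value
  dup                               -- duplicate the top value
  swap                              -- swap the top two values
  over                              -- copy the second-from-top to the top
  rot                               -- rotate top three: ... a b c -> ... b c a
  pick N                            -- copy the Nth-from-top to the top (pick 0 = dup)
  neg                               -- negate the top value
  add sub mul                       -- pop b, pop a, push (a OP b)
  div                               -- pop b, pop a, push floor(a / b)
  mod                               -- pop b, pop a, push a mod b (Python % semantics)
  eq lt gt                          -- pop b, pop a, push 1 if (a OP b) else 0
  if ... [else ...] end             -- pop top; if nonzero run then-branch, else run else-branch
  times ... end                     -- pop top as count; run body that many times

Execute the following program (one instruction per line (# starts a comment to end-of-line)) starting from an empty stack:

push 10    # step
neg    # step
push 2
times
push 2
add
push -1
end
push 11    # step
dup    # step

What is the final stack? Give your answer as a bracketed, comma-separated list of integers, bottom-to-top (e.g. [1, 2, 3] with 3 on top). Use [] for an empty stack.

Answer: [-8, 1, -1, 11, 11]

Derivation:
After 'push 10': [10]
After 'neg': [-10]
After 'push 2': [-10, 2]
After 'times': [-10]
After 'push 2': [-10, 2]
After 'add': [-8]
After 'push -1': [-8, -1]
After 'push 2': [-8, -1, 2]
After 'add': [-8, 1]
After 'push -1': [-8, 1, -1]
After 'push 11': [-8, 1, -1, 11]
After 'dup': [-8, 1, -1, 11, 11]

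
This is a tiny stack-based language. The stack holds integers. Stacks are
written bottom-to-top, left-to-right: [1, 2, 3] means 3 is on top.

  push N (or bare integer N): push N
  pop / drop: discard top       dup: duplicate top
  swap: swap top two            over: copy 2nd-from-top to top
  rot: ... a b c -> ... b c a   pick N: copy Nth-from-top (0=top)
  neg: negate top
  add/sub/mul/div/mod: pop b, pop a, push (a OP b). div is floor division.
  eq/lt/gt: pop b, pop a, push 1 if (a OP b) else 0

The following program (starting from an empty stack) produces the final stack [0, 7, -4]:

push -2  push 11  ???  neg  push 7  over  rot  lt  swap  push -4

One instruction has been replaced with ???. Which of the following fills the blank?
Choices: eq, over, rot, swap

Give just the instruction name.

Stack before ???: [-2, 11]
Stack after ???:  [0]
Checking each choice:
  eq: MATCH
  over: produces [-2, 11, 0, 7, -4]
  rot: stack underflow (need 3, have 2)
  swap: produces [11, 0, 7, -4]


Answer: eq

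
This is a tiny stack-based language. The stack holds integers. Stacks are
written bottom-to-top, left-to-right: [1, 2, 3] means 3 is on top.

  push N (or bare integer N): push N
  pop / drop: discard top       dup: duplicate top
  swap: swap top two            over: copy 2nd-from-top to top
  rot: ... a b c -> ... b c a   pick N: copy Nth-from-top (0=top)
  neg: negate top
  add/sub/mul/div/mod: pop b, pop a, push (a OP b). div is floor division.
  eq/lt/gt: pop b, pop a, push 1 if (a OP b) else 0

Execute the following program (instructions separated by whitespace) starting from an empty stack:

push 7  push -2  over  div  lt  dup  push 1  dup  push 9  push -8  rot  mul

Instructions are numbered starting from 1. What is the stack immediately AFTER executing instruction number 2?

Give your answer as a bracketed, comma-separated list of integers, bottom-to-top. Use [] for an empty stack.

Step 1 ('push 7'): [7]
Step 2 ('push -2'): [7, -2]

Answer: [7, -2]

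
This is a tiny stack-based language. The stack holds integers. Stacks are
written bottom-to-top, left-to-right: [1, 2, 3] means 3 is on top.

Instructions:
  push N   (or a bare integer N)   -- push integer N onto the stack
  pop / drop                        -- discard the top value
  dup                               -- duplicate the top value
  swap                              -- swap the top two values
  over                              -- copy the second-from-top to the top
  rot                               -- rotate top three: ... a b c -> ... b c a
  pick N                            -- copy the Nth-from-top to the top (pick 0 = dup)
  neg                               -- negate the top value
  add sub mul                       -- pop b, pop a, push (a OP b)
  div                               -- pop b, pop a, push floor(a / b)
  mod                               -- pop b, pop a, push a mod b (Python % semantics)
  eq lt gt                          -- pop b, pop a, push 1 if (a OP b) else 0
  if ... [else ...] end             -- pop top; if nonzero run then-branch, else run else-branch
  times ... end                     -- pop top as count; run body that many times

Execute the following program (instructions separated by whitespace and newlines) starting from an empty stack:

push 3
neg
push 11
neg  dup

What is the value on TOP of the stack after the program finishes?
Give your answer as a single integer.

Answer: -11

Derivation:
After 'push 3': [3]
After 'neg': [-3]
After 'push 11': [-3, 11]
After 'neg': [-3, -11]
After 'dup': [-3, -11, -11]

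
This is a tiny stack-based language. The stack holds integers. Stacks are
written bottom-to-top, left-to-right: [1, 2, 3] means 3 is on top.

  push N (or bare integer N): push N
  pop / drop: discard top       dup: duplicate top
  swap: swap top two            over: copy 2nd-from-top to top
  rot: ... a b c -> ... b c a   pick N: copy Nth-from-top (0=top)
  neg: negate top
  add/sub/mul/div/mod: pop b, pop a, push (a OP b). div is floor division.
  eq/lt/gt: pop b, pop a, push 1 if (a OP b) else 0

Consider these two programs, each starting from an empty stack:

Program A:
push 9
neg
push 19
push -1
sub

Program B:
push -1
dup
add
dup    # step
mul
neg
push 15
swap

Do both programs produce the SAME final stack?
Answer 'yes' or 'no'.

Answer: no

Derivation:
Program A trace:
  After 'push 9': [9]
  After 'neg': [-9]
  After 'push 19': [-9, 19]
  After 'push -1': [-9, 19, -1]
  After 'sub': [-9, 20]
Program A final stack: [-9, 20]

Program B trace:
  After 'push -1': [-1]
  After 'dup': [-1, -1]
  After 'add': [-2]
  After 'dup': [-2, -2]
  After 'mul': [4]
  After 'neg': [-4]
  After 'push 15': [-4, 15]
  After 'swap': [15, -4]
Program B final stack: [15, -4]
Same: no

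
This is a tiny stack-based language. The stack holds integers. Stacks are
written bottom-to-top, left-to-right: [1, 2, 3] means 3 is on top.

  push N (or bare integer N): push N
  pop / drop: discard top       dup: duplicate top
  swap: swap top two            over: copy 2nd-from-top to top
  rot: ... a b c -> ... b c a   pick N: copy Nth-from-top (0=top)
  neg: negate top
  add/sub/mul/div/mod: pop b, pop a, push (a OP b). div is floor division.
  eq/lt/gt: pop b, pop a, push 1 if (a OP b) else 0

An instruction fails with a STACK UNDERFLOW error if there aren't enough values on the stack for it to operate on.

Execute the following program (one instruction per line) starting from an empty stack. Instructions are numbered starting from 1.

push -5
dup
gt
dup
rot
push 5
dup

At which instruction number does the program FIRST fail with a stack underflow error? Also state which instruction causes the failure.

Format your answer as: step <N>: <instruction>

Answer: step 5: rot

Derivation:
Step 1 ('push -5'): stack = [-5], depth = 1
Step 2 ('dup'): stack = [-5, -5], depth = 2
Step 3 ('gt'): stack = [0], depth = 1
Step 4 ('dup'): stack = [0, 0], depth = 2
Step 5 ('rot'): needs 3 value(s) but depth is 2 — STACK UNDERFLOW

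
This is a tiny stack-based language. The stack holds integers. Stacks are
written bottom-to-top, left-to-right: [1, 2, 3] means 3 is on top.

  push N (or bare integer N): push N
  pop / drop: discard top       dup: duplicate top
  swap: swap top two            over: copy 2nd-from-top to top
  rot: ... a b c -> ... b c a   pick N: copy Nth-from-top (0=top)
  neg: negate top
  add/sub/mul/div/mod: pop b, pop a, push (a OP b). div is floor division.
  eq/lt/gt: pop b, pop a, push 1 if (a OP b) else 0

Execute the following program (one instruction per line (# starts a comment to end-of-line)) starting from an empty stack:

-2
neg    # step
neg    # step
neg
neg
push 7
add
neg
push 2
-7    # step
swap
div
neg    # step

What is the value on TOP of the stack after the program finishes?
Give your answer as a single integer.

After 'push -2': [-2]
After 'neg': [2]
After 'neg': [-2]
After 'neg': [2]
After 'neg': [-2]
After 'push 7': [-2, 7]
After 'add': [5]
After 'neg': [-5]
After 'push 2': [-5, 2]
After 'push -7': [-5, 2, -7]
After 'swap': [-5, -7, 2]
After 'div': [-5, -4]
After 'neg': [-5, 4]

Answer: 4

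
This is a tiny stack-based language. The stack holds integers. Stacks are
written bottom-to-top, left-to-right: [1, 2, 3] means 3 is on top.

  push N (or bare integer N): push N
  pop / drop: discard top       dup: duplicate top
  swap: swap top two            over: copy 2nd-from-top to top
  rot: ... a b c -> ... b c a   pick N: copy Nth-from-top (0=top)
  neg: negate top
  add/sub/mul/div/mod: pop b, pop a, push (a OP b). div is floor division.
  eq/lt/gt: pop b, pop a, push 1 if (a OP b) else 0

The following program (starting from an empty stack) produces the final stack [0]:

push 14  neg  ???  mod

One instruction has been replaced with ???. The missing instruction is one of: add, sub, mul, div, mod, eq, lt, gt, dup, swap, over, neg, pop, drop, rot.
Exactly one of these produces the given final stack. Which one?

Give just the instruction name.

Stack before ???: [-14]
Stack after ???:  [-14, -14]
The instruction that transforms [-14] -> [-14, -14] is: dup

Answer: dup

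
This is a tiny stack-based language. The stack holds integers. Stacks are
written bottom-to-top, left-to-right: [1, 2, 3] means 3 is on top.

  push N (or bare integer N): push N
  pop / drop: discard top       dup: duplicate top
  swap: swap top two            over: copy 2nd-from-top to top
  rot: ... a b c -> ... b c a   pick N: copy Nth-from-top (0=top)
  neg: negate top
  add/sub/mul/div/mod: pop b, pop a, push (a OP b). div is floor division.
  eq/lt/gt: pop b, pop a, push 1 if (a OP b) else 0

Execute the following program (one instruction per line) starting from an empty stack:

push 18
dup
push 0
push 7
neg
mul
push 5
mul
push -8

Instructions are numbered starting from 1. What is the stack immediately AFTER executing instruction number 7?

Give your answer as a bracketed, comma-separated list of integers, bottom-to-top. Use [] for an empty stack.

Answer: [18, 18, 0, 5]

Derivation:
Step 1 ('push 18'): [18]
Step 2 ('dup'): [18, 18]
Step 3 ('push 0'): [18, 18, 0]
Step 4 ('push 7'): [18, 18, 0, 7]
Step 5 ('neg'): [18, 18, 0, -7]
Step 6 ('mul'): [18, 18, 0]
Step 7 ('push 5'): [18, 18, 0, 5]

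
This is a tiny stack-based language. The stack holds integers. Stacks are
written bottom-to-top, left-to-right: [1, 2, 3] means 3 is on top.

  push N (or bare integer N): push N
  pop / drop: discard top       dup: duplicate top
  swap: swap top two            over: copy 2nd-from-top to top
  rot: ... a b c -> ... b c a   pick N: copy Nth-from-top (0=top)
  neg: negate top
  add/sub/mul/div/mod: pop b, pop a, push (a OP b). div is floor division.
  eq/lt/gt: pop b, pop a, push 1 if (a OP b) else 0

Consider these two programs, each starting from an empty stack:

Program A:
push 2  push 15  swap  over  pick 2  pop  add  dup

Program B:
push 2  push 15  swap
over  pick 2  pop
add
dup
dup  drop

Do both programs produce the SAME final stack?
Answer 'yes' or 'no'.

Program A trace:
  After 'push 2': [2]
  After 'push 15': [2, 15]
  After 'swap': [15, 2]
  After 'over': [15, 2, 15]
  After 'pick 2': [15, 2, 15, 15]
  After 'pop': [15, 2, 15]
  After 'add': [15, 17]
  After 'dup': [15, 17, 17]
Program A final stack: [15, 17, 17]

Program B trace:
  After 'push 2': [2]
  After 'push 15': [2, 15]
  After 'swap': [15, 2]
  After 'over': [15, 2, 15]
  After 'pick 2': [15, 2, 15, 15]
  After 'pop': [15, 2, 15]
  After 'add': [15, 17]
  After 'dup': [15, 17, 17]
  After 'dup': [15, 17, 17, 17]
  After 'drop': [15, 17, 17]
Program B final stack: [15, 17, 17]
Same: yes

Answer: yes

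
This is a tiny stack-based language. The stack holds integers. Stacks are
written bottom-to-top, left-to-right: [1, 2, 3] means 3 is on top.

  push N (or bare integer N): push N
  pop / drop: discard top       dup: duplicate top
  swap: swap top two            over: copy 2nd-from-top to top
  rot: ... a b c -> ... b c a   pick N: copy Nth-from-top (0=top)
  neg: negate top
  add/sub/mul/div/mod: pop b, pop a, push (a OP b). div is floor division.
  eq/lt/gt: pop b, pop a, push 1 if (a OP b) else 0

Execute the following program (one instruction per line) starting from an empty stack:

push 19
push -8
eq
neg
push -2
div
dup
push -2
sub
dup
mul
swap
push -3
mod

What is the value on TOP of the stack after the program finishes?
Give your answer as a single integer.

Answer: 0

Derivation:
After 'push 19': [19]
After 'push -8': [19, -8]
After 'eq': [0]
After 'neg': [0]
After 'push -2': [0, -2]
After 'div': [0]
After 'dup': [0, 0]
After 'push -2': [0, 0, -2]
After 'sub': [0, 2]
After 'dup': [0, 2, 2]
After 'mul': [0, 4]
After 'swap': [4, 0]
After 'push -3': [4, 0, -3]
After 'mod': [4, 0]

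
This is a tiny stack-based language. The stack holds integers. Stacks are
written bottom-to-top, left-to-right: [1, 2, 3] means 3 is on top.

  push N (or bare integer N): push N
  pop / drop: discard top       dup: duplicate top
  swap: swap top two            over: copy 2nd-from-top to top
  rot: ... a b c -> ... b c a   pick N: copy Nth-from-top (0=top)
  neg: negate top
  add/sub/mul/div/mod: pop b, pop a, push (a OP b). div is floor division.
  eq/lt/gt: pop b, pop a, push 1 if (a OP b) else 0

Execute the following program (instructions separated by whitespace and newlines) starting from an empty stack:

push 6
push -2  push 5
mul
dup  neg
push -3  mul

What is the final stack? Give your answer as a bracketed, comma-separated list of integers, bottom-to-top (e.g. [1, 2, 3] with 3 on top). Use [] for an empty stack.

Answer: [6, -10, -30]

Derivation:
After 'push 6': [6]
After 'push -2': [6, -2]
After 'push 5': [6, -2, 5]
After 'mul': [6, -10]
After 'dup': [6, -10, -10]
After 'neg': [6, -10, 10]
After 'push -3': [6, -10, 10, -3]
After 'mul': [6, -10, -30]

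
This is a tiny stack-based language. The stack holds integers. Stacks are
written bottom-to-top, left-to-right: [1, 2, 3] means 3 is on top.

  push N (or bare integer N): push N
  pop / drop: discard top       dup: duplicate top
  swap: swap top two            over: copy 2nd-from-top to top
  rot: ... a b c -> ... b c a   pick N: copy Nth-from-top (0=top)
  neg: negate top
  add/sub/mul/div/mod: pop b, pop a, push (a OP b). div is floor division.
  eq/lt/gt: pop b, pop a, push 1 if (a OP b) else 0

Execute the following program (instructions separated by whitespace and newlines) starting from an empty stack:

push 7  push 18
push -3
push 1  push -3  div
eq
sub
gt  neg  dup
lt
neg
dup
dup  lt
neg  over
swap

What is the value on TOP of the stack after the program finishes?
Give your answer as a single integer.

After 'push 7': [7]
After 'push 18': [7, 18]
After 'push -3': [7, 18, -3]
After 'push 1': [7, 18, -3, 1]
After 'push -3': [7, 18, -3, 1, -3]
After 'div': [7, 18, -3, -1]
After 'eq': [7, 18, 0]
After 'sub': [7, 18]
After 'gt': [0]
After 'neg': [0]
After 'dup': [0, 0]
After 'lt': [0]
After 'neg': [0]
After 'dup': [0, 0]
After 'dup': [0, 0, 0]
After 'lt': [0, 0]
After 'neg': [0, 0]
After 'over': [0, 0, 0]
After 'swap': [0, 0, 0]

Answer: 0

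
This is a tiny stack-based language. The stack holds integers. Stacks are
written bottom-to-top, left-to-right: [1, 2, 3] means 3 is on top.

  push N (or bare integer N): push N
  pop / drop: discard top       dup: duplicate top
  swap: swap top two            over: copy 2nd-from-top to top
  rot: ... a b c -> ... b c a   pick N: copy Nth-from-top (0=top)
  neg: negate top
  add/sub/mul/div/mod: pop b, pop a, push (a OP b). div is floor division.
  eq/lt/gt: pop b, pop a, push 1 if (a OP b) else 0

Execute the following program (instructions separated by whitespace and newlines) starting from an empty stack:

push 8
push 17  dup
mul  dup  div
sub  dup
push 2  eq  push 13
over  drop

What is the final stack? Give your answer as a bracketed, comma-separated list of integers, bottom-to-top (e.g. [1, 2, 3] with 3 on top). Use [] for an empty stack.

After 'push 8': [8]
After 'push 17': [8, 17]
After 'dup': [8, 17, 17]
After 'mul': [8, 289]
After 'dup': [8, 289, 289]
After 'div': [8, 1]
After 'sub': [7]
After 'dup': [7, 7]
After 'push 2': [7, 7, 2]
After 'eq': [7, 0]
After 'push 13': [7, 0, 13]
After 'over': [7, 0, 13, 0]
After 'drop': [7, 0, 13]

Answer: [7, 0, 13]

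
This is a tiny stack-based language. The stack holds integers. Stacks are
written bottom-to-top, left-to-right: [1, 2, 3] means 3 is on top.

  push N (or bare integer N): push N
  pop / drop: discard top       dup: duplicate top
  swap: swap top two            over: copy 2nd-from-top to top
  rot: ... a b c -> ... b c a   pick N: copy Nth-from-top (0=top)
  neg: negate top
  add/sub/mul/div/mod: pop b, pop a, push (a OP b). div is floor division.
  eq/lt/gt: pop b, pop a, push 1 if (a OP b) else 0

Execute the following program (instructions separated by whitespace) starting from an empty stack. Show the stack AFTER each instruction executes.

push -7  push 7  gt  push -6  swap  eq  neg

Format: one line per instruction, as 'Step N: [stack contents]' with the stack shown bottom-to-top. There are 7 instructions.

Step 1: [-7]
Step 2: [-7, 7]
Step 3: [0]
Step 4: [0, -6]
Step 5: [-6, 0]
Step 6: [0]
Step 7: [0]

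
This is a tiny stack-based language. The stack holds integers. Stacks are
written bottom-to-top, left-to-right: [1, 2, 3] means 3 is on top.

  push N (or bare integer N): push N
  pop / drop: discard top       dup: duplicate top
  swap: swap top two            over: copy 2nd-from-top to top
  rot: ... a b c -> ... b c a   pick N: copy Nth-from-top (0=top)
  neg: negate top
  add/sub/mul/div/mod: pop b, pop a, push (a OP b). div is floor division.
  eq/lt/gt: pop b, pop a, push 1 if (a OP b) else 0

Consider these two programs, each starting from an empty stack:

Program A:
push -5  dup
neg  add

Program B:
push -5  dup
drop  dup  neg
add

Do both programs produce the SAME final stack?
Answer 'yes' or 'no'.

Program A trace:
  After 'push -5': [-5]
  After 'dup': [-5, -5]
  After 'neg': [-5, 5]
  After 'add': [0]
Program A final stack: [0]

Program B trace:
  After 'push -5': [-5]
  After 'dup': [-5, -5]
  After 'drop': [-5]
  After 'dup': [-5, -5]
  After 'neg': [-5, 5]
  After 'add': [0]
Program B final stack: [0]
Same: yes

Answer: yes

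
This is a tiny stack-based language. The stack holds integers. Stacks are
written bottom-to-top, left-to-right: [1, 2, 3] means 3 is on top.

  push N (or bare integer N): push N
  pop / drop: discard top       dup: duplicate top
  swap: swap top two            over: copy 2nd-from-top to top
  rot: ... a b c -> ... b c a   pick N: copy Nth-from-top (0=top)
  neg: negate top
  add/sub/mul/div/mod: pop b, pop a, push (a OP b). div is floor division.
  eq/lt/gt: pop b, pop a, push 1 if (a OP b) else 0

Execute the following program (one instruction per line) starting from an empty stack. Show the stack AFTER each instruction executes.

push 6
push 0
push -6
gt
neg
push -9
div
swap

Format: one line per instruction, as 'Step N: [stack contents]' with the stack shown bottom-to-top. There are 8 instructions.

Step 1: [6]
Step 2: [6, 0]
Step 3: [6, 0, -6]
Step 4: [6, 1]
Step 5: [6, -1]
Step 6: [6, -1, -9]
Step 7: [6, 0]
Step 8: [0, 6]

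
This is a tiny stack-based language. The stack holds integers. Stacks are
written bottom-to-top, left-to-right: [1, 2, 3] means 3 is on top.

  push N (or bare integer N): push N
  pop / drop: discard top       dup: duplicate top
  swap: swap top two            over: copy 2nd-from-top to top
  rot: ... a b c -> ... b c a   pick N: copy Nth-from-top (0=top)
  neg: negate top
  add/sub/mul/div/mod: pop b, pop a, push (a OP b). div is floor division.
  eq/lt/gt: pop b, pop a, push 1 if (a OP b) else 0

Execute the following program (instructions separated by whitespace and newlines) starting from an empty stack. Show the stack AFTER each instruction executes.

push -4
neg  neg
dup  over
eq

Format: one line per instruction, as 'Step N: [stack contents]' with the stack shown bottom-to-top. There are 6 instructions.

Step 1: [-4]
Step 2: [4]
Step 3: [-4]
Step 4: [-4, -4]
Step 5: [-4, -4, -4]
Step 6: [-4, 1]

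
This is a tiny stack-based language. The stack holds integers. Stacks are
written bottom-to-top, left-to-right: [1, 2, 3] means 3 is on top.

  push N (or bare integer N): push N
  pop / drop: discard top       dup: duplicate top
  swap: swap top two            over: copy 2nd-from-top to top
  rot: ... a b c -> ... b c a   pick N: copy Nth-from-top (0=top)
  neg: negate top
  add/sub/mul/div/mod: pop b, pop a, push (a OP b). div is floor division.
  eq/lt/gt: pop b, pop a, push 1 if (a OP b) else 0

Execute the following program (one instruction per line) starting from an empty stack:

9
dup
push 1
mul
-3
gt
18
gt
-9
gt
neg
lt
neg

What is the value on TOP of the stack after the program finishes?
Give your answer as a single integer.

Answer: 0

Derivation:
After 'push 9': [9]
After 'dup': [9, 9]
After 'push 1': [9, 9, 1]
After 'mul': [9, 9]
After 'push -3': [9, 9, -3]
After 'gt': [9, 1]
After 'push 18': [9, 1, 18]
After 'gt': [9, 0]
After 'push -9': [9, 0, -9]
After 'gt': [9, 1]
After 'neg': [9, -1]
After 'lt': [0]
After 'neg': [0]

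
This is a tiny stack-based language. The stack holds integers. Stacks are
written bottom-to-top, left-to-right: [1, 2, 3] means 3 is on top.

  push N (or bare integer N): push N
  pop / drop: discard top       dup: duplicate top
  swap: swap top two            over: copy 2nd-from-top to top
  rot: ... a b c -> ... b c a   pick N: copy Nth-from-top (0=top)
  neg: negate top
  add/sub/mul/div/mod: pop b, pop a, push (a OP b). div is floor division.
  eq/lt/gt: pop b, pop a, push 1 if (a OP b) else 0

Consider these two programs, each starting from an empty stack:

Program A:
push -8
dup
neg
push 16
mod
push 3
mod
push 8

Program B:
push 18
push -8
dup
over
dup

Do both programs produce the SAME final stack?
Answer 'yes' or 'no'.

Answer: no

Derivation:
Program A trace:
  After 'push -8': [-8]
  After 'dup': [-8, -8]
  After 'neg': [-8, 8]
  After 'push 16': [-8, 8, 16]
  After 'mod': [-8, 8]
  After 'push 3': [-8, 8, 3]
  After 'mod': [-8, 2]
  After 'push 8': [-8, 2, 8]
Program A final stack: [-8, 2, 8]

Program B trace:
  After 'push 18': [18]
  After 'push -8': [18, -8]
  After 'dup': [18, -8, -8]
  After 'over': [18, -8, -8, -8]
  After 'dup': [18, -8, -8, -8, -8]
Program B final stack: [18, -8, -8, -8, -8]
Same: no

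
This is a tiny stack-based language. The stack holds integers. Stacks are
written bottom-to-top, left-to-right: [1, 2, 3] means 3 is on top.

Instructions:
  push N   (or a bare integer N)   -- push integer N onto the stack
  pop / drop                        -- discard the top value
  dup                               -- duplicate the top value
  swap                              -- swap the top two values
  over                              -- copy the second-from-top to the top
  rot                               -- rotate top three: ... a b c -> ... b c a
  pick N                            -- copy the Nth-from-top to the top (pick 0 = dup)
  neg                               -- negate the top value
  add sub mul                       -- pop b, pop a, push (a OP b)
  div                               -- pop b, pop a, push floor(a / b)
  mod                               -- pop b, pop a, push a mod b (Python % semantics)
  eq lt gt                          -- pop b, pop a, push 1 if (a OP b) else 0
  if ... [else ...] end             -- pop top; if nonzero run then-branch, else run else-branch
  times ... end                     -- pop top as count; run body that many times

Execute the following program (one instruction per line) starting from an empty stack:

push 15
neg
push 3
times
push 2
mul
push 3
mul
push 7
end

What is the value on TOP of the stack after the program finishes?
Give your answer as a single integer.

Answer: 7

Derivation:
After 'push 15': [15]
After 'neg': [-15]
After 'push 3': [-15, 3]
After 'times': [-15]
After 'push 2': [-15, 2]
After 'mul': [-30]
After 'push 3': [-30, 3]
After 'mul': [-90]
After 'push 7': [-90, 7]
After 'push 2': [-90, 7, 2]
After 'mul': [-90, 14]
After 'push 3': [-90, 14, 3]
After 'mul': [-90, 42]
After 'push 7': [-90, 42, 7]
After 'push 2': [-90, 42, 7, 2]
After 'mul': [-90, 42, 14]
After 'push 3': [-90, 42, 14, 3]
After 'mul': [-90, 42, 42]
After 'push 7': [-90, 42, 42, 7]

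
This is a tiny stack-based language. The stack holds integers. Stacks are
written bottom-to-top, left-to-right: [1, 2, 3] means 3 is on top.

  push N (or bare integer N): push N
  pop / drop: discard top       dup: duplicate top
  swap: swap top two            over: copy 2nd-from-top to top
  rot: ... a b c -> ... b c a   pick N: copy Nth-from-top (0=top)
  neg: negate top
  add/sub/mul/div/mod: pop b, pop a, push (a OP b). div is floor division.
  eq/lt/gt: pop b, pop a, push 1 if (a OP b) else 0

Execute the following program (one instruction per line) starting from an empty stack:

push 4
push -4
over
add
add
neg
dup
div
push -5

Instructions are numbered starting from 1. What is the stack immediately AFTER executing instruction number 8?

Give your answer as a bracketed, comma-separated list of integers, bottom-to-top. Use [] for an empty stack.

Step 1 ('push 4'): [4]
Step 2 ('push -4'): [4, -4]
Step 3 ('over'): [4, -4, 4]
Step 4 ('add'): [4, 0]
Step 5 ('add'): [4]
Step 6 ('neg'): [-4]
Step 7 ('dup'): [-4, -4]
Step 8 ('div'): [1]

Answer: [1]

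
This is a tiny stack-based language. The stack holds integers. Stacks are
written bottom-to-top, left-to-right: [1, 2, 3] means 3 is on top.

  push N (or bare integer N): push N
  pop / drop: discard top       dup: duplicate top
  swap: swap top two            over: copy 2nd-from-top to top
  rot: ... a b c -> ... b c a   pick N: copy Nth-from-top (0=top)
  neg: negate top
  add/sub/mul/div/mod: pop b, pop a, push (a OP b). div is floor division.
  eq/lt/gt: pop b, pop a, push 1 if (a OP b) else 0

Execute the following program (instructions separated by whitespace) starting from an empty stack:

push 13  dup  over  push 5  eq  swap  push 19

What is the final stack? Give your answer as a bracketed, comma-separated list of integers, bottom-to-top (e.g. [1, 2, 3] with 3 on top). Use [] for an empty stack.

After 'push 13': [13]
After 'dup': [13, 13]
After 'over': [13, 13, 13]
After 'push 5': [13, 13, 13, 5]
After 'eq': [13, 13, 0]
After 'swap': [13, 0, 13]
After 'push 19': [13, 0, 13, 19]

Answer: [13, 0, 13, 19]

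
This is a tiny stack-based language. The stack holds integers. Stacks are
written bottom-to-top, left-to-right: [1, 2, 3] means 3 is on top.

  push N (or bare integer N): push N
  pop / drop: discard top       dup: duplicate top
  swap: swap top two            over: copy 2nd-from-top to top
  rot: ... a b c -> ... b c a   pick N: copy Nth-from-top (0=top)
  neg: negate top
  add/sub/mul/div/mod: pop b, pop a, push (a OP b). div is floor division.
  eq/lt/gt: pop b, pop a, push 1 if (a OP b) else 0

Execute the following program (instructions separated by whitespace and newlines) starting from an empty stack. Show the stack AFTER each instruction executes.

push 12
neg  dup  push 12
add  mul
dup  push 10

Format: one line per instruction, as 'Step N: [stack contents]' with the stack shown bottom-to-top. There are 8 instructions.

Step 1: [12]
Step 2: [-12]
Step 3: [-12, -12]
Step 4: [-12, -12, 12]
Step 5: [-12, 0]
Step 6: [0]
Step 7: [0, 0]
Step 8: [0, 0, 10]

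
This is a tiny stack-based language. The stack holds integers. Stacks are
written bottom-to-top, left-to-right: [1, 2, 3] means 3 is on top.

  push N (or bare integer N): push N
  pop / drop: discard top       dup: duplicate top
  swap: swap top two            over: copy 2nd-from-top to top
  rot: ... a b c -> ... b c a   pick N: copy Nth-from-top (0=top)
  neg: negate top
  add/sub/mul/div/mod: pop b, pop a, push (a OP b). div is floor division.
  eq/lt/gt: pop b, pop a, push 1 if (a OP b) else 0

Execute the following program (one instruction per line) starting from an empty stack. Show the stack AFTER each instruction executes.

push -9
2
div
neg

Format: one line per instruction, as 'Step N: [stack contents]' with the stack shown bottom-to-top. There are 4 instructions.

Step 1: [-9]
Step 2: [-9, 2]
Step 3: [-5]
Step 4: [5]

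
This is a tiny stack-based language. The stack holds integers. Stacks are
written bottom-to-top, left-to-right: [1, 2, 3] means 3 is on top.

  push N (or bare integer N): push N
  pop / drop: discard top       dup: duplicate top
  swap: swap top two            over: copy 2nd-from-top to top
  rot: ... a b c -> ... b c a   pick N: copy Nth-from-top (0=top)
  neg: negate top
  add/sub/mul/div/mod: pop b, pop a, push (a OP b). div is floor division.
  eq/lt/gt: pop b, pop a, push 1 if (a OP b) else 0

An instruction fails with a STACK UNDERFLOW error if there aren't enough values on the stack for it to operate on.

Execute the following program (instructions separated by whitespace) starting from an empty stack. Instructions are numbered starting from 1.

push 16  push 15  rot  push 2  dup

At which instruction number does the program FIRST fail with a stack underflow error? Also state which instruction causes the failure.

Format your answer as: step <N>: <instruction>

Step 1 ('push 16'): stack = [16], depth = 1
Step 2 ('push 15'): stack = [16, 15], depth = 2
Step 3 ('rot'): needs 3 value(s) but depth is 2 — STACK UNDERFLOW

Answer: step 3: rot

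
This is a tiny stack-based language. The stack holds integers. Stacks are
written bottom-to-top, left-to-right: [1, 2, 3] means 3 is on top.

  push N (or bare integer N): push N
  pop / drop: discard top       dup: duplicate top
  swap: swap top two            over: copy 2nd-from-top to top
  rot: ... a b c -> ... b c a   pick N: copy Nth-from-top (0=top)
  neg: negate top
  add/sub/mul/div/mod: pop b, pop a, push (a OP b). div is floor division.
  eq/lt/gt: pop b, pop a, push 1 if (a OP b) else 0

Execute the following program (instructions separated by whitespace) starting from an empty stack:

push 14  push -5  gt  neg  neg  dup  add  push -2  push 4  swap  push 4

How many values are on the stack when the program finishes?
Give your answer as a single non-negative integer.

After 'push 14': stack = [14] (depth 1)
After 'push -5': stack = [14, -5] (depth 2)
After 'gt': stack = [1] (depth 1)
After 'neg': stack = [-1] (depth 1)
After 'neg': stack = [1] (depth 1)
After 'dup': stack = [1, 1] (depth 2)
After 'add': stack = [2] (depth 1)
After 'push -2': stack = [2, -2] (depth 2)
After 'push 4': stack = [2, -2, 4] (depth 3)
After 'swap': stack = [2, 4, -2] (depth 3)
After 'push 4': stack = [2, 4, -2, 4] (depth 4)

Answer: 4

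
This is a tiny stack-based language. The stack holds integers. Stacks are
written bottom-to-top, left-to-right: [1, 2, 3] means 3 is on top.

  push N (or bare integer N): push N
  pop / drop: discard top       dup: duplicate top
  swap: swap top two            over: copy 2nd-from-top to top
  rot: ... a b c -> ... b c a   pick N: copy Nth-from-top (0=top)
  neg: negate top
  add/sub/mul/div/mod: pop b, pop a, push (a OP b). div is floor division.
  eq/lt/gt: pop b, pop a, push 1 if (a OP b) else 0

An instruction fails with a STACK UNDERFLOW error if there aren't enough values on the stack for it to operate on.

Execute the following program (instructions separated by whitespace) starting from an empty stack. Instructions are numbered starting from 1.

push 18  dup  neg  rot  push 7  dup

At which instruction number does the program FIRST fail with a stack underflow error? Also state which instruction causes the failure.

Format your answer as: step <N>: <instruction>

Step 1 ('push 18'): stack = [18], depth = 1
Step 2 ('dup'): stack = [18, 18], depth = 2
Step 3 ('neg'): stack = [18, -18], depth = 2
Step 4 ('rot'): needs 3 value(s) but depth is 2 — STACK UNDERFLOW

Answer: step 4: rot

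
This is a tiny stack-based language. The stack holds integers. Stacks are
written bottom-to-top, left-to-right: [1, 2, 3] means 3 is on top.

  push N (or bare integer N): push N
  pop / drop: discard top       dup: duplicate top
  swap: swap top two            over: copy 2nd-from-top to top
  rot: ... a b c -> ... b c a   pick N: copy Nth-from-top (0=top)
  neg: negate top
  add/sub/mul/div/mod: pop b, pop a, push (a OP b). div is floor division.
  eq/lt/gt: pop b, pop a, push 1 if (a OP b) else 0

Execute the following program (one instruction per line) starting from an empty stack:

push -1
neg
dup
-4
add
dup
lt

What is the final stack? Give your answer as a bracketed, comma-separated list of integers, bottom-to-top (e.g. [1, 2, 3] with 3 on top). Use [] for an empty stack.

Answer: [1, 0]

Derivation:
After 'push -1': [-1]
After 'neg': [1]
After 'dup': [1, 1]
After 'push -4': [1, 1, -4]
After 'add': [1, -3]
After 'dup': [1, -3, -3]
After 'lt': [1, 0]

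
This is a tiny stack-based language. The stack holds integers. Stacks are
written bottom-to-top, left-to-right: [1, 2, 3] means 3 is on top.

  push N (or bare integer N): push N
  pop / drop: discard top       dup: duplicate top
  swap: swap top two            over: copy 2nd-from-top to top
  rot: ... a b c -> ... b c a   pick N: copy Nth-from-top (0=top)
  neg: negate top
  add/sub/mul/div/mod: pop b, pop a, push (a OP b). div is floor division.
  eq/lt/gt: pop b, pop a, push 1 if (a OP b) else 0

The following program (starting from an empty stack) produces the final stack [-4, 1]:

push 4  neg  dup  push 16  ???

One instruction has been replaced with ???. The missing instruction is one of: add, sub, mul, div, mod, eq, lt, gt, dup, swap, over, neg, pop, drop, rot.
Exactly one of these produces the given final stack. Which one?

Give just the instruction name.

Answer: lt

Derivation:
Stack before ???: [-4, -4, 16]
Stack after ???:  [-4, 1]
The instruction that transforms [-4, -4, 16] -> [-4, 1] is: lt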